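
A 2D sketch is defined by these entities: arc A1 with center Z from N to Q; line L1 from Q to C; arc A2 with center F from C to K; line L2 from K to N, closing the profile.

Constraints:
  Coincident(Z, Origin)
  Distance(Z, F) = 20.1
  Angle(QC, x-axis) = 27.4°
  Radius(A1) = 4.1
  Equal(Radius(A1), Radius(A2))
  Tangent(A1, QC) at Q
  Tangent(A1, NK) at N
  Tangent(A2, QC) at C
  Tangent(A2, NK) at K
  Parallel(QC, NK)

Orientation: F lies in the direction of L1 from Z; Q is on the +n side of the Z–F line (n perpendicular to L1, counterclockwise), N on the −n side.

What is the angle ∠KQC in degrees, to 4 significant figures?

22.19°

The slot axis is L1's direction at 27.4°, so u = (cos 27.4°, sin 27.4°) = (0.8878, 0.4602) and n = (−sin 27.4°, cos 27.4°) = (-0.4602, 0.8878). Z is at the origin and F lies 20.1 along u from Z, so F = 20.1·u = (17.85, 9.250). Tangency of A1 to both parallel lines with radius 4.1 puts Q and N at Z ± 4.1·n: Q = (-1.887, 3.640), N = (1.887, -3.640). Equal radii place C and K the same way about F: C = F + 4.1·n = (15.96, 12.89), K = F − 4.1·n = (19.73, 5.610). Then cos ∠KQC = QK·QC / (|QK||QC|), giving 22.19°.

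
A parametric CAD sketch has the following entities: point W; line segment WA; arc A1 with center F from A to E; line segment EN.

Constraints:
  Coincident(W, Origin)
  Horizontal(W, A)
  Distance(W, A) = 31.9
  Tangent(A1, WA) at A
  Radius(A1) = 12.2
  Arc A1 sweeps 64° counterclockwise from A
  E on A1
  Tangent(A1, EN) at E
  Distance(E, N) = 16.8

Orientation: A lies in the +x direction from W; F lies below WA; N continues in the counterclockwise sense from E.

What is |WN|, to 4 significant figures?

25.81

W is at the origin; W and A share the same y with |WA| = 31.9 and A on the +x side, so A = (31.90, 0.000). Tangency of A1 to WA means the radius FA is perpendicular to WA, so F = A + (0, -12.2) = (31.90, -12.20). On A1, A sits at bearing 90° from F; a 64° counterclockwise sweep puts E at bearing 154°, so E = F + 12.2·(cos 154°, sin 154°) = (20.93, -6.852). The tangent condition forces FE to be normal to EN, so EN runs along (−sin 154°, cos 154°); with |EN| = 16.8, N = (13.57, -21.95). Then |WN| = |N − W| = 25.81.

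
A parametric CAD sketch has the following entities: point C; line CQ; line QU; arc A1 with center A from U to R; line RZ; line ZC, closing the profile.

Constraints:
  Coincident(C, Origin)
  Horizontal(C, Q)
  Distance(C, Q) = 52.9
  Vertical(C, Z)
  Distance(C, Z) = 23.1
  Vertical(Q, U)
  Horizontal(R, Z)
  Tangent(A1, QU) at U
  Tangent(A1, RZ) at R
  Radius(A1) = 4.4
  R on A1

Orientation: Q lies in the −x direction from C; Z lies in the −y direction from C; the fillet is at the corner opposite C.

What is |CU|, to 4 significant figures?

56.11

The virtual corner opposite C is at (-52.90, -23.10). The tangent condition forces AU to be normal to QU and since A1 is tangent to RZ there, AR ⟂ RZ, with radius 4.4, so the center A sits 4.4 in from both sides at A = (-48.50, -18.70). That places the tangent points at U = (-52.90, -18.70) on QU and R = (-48.50, -23.10) on RZ. Then |CU| = |U − C| = 56.11.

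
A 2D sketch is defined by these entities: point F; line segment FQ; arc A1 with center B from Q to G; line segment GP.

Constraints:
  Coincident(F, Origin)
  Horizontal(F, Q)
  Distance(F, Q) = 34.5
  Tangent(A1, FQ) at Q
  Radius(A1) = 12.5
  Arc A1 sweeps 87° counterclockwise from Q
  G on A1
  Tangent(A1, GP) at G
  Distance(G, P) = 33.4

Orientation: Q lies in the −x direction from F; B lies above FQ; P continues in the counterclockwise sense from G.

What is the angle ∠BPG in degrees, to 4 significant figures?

20.52°

F is at the origin; F and Q share the same y with |FQ| = 34.5 and Q on the −x side, so Q = (-34.50, 0.000). Since A1 is tangent to FQ there, BQ ⟂ FQ, so B = Q + (0, 12.5) = (-34.50, 12.50). On A1, Q sits at bearing -90° from B; an 87° counterclockwise sweep puts G at bearing -3°, so G = B + 12.5·(cos -3°, sin -3°) = (-22.02, 11.85). A1 meets GP tangentially, so BG is at right angles to GP, so GP runs along (−sin -3°, cos -3°); with |GP| = 33.4, P = (-20.27, 45.20). Then cos ∠BPG = PB·PG / (|PB||PG|), giving 20.52°.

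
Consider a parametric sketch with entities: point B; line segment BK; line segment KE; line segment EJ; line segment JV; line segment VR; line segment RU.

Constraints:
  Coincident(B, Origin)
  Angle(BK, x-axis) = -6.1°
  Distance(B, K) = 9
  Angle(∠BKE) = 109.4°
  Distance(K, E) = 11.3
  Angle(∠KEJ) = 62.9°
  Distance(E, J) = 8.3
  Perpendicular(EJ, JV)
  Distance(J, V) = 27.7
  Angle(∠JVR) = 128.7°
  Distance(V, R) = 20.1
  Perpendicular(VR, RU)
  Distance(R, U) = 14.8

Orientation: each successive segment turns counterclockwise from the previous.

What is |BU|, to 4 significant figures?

36.57

∠JVR = 128.7° gives VR at -37.10° from the x-axis; with |VR| = 20.1, R = (22.32, -30.80). The perpendicularity gives RU at right angles to VR, so RU runs at 52.90°; with |RU| = 14.8, U = (31.25, -19.00). Then |BU| = |U − B| = 36.57.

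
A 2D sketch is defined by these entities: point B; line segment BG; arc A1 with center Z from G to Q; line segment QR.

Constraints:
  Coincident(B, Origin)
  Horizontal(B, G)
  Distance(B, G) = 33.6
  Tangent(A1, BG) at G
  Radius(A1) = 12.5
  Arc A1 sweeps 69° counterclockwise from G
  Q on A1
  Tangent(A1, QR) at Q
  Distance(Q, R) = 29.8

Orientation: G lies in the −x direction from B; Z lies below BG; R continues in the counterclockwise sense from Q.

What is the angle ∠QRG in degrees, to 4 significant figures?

10.95°

On A1, G sits at bearing 90° from Z; a 69° counterclockwise sweep puts Q at bearing 159°, so Q = Z + 12.5·(cos 159°, sin 159°) = (-45.27, -8.020). Since A1 is tangent to QR there, ZQ ⟂ QR, so QR runs along (−sin 159°, cos 159°); with |QR| = 29.8, R = (-55.95, -35.84). Then cos ∠QRG = RQ·RG / (|RQ||RG|), giving 10.95°.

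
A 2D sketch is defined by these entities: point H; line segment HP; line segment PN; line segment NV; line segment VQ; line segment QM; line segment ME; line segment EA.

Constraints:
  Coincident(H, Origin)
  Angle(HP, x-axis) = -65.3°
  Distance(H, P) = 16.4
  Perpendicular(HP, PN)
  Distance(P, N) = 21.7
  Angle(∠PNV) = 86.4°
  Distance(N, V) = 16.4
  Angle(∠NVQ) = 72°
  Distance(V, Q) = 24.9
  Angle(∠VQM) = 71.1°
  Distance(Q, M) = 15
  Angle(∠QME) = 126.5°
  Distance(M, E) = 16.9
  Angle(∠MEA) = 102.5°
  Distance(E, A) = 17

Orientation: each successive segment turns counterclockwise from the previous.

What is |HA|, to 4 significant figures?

26.76

H is at the origin; HP runs at -65.3° with length 16.4, so P = (6.853, -14.90). The perpendicularity gives PN at right angles to HP, so PN runs at 24.70°; with |PN| = 21.7, N = (26.57, -5.832). ∠PNV = 86.4° gives NV at 118.3° from the x-axis; with |NV| = 16.4, V = (18.79, 8.608). ∠NVQ = 72.0° gives VQ at -133.7° from the x-axis; with |VQ| = 24.9, Q = (1.590, -9.394). ∠VQM = 71.1° gives QM at -24.80° from the x-axis; with |QM| = 15.0, M = (15.21, -15.69). ∠QME = 126.5° gives ME at 28.70° from the x-axis; with |ME| = 16.9, E = (30.03, -7.570). ∠MEA = 102.5° gives EA at 106.2° from the x-axis; with |EA| = 17.0, A = (25.29, 8.755). Then |HA| = |A − H| = 26.76.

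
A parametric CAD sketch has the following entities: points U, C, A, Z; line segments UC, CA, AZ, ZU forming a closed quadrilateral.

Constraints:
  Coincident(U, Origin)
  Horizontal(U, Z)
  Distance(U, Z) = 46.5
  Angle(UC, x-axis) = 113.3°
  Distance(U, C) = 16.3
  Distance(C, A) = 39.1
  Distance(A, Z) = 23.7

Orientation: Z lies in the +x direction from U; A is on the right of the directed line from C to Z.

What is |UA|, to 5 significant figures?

26.090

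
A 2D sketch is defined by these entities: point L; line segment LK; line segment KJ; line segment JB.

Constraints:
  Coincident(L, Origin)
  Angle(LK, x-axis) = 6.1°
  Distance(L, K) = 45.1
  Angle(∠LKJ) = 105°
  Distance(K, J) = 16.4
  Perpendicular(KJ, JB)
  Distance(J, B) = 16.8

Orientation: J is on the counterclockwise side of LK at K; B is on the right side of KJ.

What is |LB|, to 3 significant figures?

66.6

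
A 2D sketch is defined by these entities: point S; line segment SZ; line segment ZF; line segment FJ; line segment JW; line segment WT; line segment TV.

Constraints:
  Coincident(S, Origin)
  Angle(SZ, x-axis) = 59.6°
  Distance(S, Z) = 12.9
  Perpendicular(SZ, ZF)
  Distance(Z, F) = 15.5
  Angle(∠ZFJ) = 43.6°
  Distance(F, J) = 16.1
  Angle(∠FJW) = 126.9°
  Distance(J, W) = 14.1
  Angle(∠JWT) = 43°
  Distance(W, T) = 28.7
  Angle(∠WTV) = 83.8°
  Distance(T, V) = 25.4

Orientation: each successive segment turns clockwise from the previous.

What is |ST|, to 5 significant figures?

24.308

∠FJW = 126.9° gives JW at 140.10° from the x-axis; with |JW| = 14.1, W = (-6.5949, 8.6509). ∠JWT = 43.0° gives WT at 3.1000° from the x-axis; with |WT| = 28.7, T = (22.063, 10.203). Then |ST| = |T − S| = 24.308.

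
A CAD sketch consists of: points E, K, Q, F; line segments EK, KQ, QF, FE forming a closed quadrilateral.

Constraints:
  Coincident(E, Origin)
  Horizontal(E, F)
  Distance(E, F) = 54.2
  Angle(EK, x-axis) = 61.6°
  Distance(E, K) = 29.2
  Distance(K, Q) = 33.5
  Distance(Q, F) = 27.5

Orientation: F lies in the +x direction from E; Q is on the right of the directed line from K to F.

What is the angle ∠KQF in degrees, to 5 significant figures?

102.74°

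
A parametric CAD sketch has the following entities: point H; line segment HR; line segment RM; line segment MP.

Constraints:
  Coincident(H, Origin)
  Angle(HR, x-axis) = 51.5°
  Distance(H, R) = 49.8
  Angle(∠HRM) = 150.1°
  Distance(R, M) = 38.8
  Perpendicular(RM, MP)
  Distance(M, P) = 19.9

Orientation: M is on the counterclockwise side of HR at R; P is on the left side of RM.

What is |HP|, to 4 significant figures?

82.12

H is at the origin; HR runs at 51.5° with length 49.8, so R = 49.8·(cos 51.5°, sin 51.5°) = (31.00, 38.97). ∠HRM = 150.1°, so RM runs at 51.5° + (180° − 150.1°) = 81.40° from the x-axis; with |RM| = 38.8, M = R + 38.8·(cos 81.40°, sin 81.40°) = (36.80, 77.34). RM is perpendicular to MP; with |MP| = 19.9 on the left of RM, P = M + 19.9·(-0.9888, 0.1495) = (17.13, 80.31). Then |HP| = |P − H| = 82.12.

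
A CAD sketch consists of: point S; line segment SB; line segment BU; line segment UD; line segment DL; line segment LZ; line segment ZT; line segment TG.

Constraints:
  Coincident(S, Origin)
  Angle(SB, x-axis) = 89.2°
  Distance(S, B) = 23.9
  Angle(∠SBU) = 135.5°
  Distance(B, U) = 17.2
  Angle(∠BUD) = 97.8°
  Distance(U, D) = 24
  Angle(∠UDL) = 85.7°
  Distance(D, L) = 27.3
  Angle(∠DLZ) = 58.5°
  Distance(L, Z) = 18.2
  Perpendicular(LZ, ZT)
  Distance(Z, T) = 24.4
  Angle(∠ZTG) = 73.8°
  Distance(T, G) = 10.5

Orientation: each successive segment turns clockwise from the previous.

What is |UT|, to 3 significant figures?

21.7

∠DLZ = 58.5° gives LZ at 107° from the x-axis; with |LZ| = 18.2, Z = (8.17, 18.5). LZ ⟂ ZT, so ZT runs at 16.7°; with |ZT| = 24.4, T = (31.5, 25.5). Then |UT| = |T − U| = 21.7.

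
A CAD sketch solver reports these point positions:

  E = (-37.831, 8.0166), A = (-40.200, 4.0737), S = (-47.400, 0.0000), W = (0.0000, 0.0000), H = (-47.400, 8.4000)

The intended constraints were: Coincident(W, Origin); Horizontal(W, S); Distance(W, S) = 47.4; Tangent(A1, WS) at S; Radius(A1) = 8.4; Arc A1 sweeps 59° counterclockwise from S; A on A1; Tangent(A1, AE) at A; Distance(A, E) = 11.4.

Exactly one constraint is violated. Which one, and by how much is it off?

Distance(A, E) = 11.4 — off by 6.80.

W = (0.00, 0.00) ✓; W.y = 0.00, S.y = 0.00 ✓; |WS| = 47.40 ✓; ∠(HS, SW) = 90.00° ✓; |HS| = 8.400 ✓; bearing(H→A) − bearing(H→S) = 59.00° ✓; |HA| = 8.400 ✓; ∠(HA, AE) = 90.00° ✓; |AE| = 4.600 ✗.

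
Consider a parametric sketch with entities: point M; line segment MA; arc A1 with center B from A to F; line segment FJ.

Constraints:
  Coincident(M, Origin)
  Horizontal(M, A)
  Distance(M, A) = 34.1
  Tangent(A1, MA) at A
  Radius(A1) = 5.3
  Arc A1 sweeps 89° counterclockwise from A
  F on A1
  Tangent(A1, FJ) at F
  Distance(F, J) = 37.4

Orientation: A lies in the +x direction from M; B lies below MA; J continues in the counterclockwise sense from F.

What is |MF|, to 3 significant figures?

29.3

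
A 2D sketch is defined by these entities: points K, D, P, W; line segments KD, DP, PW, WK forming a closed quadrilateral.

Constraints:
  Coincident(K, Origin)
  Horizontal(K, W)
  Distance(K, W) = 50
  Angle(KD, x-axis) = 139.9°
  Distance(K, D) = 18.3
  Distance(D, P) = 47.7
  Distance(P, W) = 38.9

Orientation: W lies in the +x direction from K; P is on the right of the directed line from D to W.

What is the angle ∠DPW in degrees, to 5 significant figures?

96.906°

Checks: |DP| = 47.70 ✓; |PW| = 38.90 ✓.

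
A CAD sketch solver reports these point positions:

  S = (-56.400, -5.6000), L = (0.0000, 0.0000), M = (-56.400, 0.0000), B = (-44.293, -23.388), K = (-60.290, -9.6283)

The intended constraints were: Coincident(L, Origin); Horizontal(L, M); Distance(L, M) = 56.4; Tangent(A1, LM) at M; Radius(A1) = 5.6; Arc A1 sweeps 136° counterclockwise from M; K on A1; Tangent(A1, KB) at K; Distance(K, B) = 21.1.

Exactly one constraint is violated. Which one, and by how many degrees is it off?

Tangent(A1, KB) at K — off by 3.30°.

L = (0.00, 0.00) ✓; L.y = 0.00, M.y = 0.00 ✓; |LM| = 56.40 ✓; ∠(SM, ML) = 90.00° ✓; |SM| = 5.600 ✓; bearing(S→K) − bearing(S→M) = 136.0° ✓; |SK| = 5.600 ✓; ∠(SK, KB) = 86.70° ✗; |KB| = 21.10 ✓.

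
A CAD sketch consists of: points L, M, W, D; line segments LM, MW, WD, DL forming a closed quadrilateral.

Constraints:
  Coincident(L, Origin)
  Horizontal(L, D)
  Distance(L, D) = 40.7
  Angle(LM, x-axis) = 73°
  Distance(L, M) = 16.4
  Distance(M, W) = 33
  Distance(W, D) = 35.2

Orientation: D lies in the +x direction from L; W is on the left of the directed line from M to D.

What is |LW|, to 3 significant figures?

46.9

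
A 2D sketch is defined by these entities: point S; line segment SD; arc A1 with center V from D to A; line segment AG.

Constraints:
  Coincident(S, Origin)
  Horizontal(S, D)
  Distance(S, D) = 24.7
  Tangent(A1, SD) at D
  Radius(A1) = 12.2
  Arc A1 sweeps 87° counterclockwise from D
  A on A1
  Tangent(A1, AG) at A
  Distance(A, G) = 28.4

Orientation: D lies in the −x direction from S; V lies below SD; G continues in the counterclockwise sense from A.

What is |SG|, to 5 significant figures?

55.372

S is at the origin; S and D share the same y with |SD| = 24.7 and D on the −x side, so D = (-24.700, 0.0000). A1 meets SD tangentially, so VD is at right angles to SD, so V = D + (0, -12.2) = (-24.700, -12.200). On A1, D sits at bearing 90° from V; an 87° counterclockwise sweep puts A at bearing 177°, so A = V + 12.2·(cos 177°, sin 177°) = (-36.883, -11.562). Tangency of A1 to AG means the radius VA is perpendicular to AG, so AG runs along (−sin 177°, cos 177°); with |AG| = 28.4, G = (-38.370, -39.923). Then |SG| = |G − S| = 55.372.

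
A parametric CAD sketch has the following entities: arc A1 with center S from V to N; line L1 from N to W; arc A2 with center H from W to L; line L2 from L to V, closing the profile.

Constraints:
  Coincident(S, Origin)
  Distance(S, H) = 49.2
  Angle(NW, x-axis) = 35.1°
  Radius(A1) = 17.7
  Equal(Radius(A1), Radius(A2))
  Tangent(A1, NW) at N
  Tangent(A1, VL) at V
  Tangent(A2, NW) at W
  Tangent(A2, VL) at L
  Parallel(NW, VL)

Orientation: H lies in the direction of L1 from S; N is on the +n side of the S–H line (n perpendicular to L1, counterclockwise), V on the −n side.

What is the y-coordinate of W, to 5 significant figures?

42.772

The slot axis is L1's direction at 35.1°, so u = (cos 35.1°, sin 35.1°) = (0.81815, 0.57501) and n = (−sin 35.1°, cos 35.1°) = (-0.57501, 0.81815). S is at the origin and H lies 49.2 along u from S, so H = 49.2·u = (40.253, 28.290). Tangency of A1 to both parallel lines with radius 17.7 puts N and V at S ± 17.7·n: N = (-10.178, 14.481), V = (10.178, -14.481). Equal radii place W and L the same way about H: W = H + 17.7·n = (30.075, 42.772), L = H − 17.7·n = (50.431, 13.809). So W.y = 42.772.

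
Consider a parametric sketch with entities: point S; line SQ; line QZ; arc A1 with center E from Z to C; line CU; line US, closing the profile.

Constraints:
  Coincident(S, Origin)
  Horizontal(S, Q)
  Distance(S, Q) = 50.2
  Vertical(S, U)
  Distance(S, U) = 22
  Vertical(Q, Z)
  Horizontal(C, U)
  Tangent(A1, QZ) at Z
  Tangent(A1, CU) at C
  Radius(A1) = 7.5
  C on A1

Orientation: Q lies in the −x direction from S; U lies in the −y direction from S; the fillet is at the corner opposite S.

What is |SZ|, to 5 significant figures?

52.252

S is at the origin; SQ is horizontal with |SQ| = 50.2 and Q on the −x side, so Q = (-50.200, 0.0000). SU is vertical with |SU| = 22.0 and U on the −y side, so U = (0.0000, -22.000). The virtual corner opposite S is at (-50.200, -22.000). Since A1 is tangent to QZ there, EZ ⟂ QZ and since A1 is tangent to CU there, EC ⟂ CU, with radius 7.5, so the center E sits 7.5 in from both sides at E = (-42.700, -14.500). That places the tangent points at Z = (-50.200, -14.500) on QZ and C = (-42.700, -22.000) on CU. Then |SZ| = |Z − S| = 52.252.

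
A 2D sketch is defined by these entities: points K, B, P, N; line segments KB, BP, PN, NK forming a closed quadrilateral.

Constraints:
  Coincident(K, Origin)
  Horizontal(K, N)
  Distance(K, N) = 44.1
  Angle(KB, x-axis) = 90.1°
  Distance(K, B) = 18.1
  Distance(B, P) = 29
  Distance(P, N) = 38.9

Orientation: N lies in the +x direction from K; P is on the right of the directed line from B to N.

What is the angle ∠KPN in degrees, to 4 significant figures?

107.7°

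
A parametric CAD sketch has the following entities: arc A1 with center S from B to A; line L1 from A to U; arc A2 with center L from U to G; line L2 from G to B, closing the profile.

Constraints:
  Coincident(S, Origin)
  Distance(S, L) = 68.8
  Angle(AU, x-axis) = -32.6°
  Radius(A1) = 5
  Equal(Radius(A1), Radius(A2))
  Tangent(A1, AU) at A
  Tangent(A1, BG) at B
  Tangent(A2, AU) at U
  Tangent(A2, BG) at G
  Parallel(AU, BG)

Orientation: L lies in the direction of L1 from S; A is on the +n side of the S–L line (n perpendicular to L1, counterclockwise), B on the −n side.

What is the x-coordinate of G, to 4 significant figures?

55.27

Tangency of A1 to both parallel lines with radius 5.0 puts A and B at S ± 5.0·n: A = (2.694, 4.212), B = (-2.694, -4.212). Equal radii place U and G the same way about L: U = L + 5.0·n = (60.65, -32.86), G = L − 5.0·n = (55.27, -41.28). So G.x = 55.27.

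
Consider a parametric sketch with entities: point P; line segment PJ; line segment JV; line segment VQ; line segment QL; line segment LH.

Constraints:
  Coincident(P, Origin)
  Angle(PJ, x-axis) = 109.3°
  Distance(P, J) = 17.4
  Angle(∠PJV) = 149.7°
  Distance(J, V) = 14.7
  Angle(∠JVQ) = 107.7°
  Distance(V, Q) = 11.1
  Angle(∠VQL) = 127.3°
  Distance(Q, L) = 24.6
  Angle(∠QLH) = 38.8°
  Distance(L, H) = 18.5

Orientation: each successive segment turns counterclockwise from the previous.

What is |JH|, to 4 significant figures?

12.57

P is at the origin; PJ runs at 109.3° with length 17.4, so J = (-5.751, 16.42). ∠PJV = 149.7° gives JV at 139.6° from the x-axis; with |JV| = 14.7, V = (-16.95, 25.95). ∠JVQ = 107.7° gives VQ at -148.1° from the x-axis; with |VQ| = 11.1, Q = (-26.37, 20.08). ∠VQL = 127.3° gives QL at -95.40° from the x-axis; with |QL| = 24.6, L = (-28.68, -4.407). ∠QLH = 38.8° gives LH at 45.80° from the x-axis; with |LH| = 18.5, H = (-15.79, 8.856). Then |JH| = |H − J| = 12.57.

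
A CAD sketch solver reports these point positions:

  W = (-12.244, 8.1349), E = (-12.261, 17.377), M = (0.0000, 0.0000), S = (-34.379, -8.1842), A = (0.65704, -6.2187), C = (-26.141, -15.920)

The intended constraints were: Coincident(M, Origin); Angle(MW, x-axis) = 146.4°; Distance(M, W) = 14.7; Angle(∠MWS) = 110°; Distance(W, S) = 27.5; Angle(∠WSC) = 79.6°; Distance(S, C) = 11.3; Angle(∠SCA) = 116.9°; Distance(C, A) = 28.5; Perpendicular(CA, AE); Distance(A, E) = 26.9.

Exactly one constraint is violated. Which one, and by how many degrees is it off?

Perpendicular(CA, AE) — off by 8.80°.

M = (0.00, 0.00) ✓; MW at 146.4° ✓; |MW| = 14.70 ✓; ∠MWS = 110.0° ✓; |WS| = 27.50 ✓; ∠WSC = 79.60° ✓; |SC| = 11.30 ✓; ∠SCA = 116.9° ✓; |CA| = 28.50 ✓; ∠(CA, AE) = 98.80° ✗; |AE| = 26.90 ✓.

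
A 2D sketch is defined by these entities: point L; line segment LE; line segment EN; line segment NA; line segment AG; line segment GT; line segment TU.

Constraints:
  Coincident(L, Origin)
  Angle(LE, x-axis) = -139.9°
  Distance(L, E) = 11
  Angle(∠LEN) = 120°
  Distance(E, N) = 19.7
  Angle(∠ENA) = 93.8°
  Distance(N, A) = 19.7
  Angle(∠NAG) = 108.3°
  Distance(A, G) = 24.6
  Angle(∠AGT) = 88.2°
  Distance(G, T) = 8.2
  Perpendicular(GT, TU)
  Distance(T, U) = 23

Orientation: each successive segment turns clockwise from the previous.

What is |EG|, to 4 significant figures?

28.97

∠ENA = 93.8° gives NA at 73.90° from the x-axis; with |NA| = 19.7, A = (-21.47, 18.55). ∠NAG = 108.3° gives AG at 2.200° from the x-axis; with |AG| = 24.6, G = (3.107, 19.49). Then |EG| = |G − E| = 28.97.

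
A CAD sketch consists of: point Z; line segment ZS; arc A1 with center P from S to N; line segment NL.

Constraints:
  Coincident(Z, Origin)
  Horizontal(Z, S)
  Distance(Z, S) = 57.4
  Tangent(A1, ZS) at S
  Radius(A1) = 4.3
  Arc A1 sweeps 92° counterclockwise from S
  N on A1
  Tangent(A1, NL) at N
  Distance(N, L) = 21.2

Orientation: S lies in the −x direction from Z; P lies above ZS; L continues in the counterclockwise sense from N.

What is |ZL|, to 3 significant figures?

59.6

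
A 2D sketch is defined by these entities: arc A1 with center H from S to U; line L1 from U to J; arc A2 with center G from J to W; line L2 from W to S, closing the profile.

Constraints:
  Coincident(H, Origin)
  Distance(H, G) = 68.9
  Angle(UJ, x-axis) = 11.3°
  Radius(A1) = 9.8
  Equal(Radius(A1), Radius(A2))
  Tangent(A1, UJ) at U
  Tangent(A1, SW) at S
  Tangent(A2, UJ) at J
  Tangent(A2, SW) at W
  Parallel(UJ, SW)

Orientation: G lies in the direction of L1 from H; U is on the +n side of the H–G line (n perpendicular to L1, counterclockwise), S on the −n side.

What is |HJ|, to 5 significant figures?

69.593

Tangency of A1 to both parallel lines with radius 9.8 puts U and S at H ± 9.8·n: U = (-1.9203, 9.6100), S = (1.9203, -9.6100). Equal radii place J and W the same way about G: J = G + 9.8·n = (65.644, 23.111), W = G − 9.8·n = (69.485, 3.8907). Then |HJ| = |J − H| = 69.593.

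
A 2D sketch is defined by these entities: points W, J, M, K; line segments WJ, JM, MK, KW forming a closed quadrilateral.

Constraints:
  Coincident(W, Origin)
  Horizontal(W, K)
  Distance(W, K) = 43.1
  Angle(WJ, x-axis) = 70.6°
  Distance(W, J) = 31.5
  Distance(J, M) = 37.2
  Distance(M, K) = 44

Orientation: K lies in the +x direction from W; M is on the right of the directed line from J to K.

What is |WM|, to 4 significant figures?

5.855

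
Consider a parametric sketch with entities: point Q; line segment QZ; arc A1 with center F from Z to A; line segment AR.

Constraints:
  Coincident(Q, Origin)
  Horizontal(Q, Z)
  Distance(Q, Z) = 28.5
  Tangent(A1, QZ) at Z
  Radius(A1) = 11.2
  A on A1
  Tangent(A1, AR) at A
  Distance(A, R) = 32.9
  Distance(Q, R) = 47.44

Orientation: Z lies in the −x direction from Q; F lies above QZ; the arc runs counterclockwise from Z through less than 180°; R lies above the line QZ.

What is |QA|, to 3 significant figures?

20.6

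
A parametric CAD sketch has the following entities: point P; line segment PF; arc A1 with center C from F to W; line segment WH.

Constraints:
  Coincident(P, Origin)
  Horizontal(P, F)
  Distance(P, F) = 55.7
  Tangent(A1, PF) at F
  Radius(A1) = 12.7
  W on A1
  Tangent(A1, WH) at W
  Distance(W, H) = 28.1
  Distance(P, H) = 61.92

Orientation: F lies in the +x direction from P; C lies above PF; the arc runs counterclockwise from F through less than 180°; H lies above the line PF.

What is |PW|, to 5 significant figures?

68.375

Checks: P.y = 0.00, F.y = 0.00 ✓; |CW| = 12.70 ✓; ∠(CW, WH) = 90.00° ✓; |WH| = 28.10 ✓; |PH| = 61.92 ✓.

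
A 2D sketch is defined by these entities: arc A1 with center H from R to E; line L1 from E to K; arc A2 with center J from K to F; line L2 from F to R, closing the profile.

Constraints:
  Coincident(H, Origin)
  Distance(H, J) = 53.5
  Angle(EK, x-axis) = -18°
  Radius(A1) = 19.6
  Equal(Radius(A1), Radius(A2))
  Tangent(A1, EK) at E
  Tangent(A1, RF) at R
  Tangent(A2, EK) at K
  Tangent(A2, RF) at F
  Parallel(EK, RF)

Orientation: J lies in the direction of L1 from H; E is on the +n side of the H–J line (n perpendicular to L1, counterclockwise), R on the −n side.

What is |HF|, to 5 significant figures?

56.977

Tangency of A1 to both parallel lines with radius 19.6 puts E and R at H ± 19.6·n: E = (6.0567, 18.641), R = (-6.0567, -18.641). Equal radii place K and F the same way about J: K = J + 19.6·n = (56.938, 2.1083), F = J − 19.6·n = (44.825, -35.173). Then |HF| = |F − H| = 56.977.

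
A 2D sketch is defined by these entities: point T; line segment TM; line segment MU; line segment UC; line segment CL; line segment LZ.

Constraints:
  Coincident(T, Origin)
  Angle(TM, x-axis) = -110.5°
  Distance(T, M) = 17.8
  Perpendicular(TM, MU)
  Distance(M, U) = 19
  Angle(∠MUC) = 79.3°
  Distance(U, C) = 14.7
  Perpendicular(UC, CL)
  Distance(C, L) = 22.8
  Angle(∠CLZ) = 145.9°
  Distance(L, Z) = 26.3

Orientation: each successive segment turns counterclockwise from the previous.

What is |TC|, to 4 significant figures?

16.61

T is at the origin; TM runs at -110.5° with length 17.8, so M = (-6.234, -16.67). TM is perpendicular to MU, so MU runs at -20.50°; with |MU| = 19.0, U = (11.56, -23.33). ∠MUC = 79.3° gives UC at 80.20° from the x-axis; with |UC| = 14.7, C = (14.07, -8.841). Then |TC| = |C − T| = 16.61.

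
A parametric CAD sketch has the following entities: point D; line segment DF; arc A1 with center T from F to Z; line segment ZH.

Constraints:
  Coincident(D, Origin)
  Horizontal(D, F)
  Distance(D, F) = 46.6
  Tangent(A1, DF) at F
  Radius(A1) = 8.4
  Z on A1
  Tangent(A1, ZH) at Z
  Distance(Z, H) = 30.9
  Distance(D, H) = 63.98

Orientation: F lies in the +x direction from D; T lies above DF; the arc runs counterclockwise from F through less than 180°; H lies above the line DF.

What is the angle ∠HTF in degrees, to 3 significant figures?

174°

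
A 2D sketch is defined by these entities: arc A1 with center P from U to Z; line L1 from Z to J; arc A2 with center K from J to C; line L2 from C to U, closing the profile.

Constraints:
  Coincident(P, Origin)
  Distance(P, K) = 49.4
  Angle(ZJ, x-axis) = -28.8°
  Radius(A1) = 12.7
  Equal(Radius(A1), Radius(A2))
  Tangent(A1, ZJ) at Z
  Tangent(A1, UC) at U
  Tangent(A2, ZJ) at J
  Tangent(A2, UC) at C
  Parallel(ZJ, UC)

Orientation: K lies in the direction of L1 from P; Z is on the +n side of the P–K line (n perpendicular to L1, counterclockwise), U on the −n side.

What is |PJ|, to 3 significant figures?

51.0

The slot axis is L1's direction at -28.8°, so u = (cos -28.8°, sin -28.8°) = (0.876, -0.482) and n = (−sin -28.8°, cos -28.8°) = (0.482, 0.876). P is at the origin and K lies 49.4 along u from P, so K = 49.4·u = (43.3, -23.8). Tangency of A1 to both parallel lines with radius 12.7 puts Z and U at P ± 12.7·n: Z = (6.12, 11.1), U = (-6.12, -11.1). Equal radii place J and C the same way about K: J = K + 12.7·n = (49.4, -12.7), C = K − 12.7·n = (37.2, -34.9). Then |PJ| = |J − P| = 51.0.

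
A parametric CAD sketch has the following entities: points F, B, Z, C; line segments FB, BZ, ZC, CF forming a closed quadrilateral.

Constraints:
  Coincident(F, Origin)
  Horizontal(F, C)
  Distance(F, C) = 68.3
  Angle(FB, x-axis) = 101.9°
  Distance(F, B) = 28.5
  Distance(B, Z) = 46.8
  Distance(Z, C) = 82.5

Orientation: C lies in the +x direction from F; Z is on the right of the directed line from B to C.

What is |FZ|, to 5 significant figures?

22.103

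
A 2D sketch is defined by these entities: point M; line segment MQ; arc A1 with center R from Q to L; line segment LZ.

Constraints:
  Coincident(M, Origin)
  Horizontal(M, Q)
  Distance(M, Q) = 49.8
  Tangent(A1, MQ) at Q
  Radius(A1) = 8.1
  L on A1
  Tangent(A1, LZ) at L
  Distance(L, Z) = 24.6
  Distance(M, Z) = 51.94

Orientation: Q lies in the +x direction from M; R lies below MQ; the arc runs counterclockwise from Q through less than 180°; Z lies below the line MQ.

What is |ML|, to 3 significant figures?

42.4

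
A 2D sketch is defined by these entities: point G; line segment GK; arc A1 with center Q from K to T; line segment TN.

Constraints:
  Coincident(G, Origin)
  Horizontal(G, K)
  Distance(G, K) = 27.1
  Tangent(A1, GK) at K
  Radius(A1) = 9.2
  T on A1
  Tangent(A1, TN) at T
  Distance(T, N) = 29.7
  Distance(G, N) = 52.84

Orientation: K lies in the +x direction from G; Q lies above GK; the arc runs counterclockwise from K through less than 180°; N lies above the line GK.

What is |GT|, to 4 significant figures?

37.51

Checks: ∠(QK, KG) = 90.00° ✓; |QT| = 9.200 ✓; ∠(QT, TN) = 90.00° ✓; |TN| = 29.70 ✓; |GN| = 52.84 ✓.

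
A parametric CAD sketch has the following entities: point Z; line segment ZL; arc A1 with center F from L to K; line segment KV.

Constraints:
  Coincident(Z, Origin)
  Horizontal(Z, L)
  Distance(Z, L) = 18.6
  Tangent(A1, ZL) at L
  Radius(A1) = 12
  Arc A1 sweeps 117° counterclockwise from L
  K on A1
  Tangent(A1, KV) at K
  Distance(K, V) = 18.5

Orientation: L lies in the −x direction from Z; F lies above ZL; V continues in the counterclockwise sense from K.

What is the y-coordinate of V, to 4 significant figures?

33.93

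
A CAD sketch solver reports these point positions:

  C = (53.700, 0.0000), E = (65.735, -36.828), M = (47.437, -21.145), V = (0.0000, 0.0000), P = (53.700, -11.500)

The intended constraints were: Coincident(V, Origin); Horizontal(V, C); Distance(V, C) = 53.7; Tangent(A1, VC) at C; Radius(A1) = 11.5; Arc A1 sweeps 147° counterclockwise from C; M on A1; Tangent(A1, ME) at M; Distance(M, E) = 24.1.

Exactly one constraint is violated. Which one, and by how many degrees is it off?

Tangent(A1, ME) at M — off by 7.60°.

V = (0.00, 0.00) ✓; V.y = 0.00, C.y = 0.00 ✓; |VC| = 53.70 ✓; ∠(PC, CV) = 90.00° ✓; |PC| = 11.50 ✓; bearing(P→M) − bearing(P→C) = 147.0° ✓; |PM| = 11.50 ✓; ∠(PM, ME) = 97.60° ✗; |ME| = 24.10 ✓.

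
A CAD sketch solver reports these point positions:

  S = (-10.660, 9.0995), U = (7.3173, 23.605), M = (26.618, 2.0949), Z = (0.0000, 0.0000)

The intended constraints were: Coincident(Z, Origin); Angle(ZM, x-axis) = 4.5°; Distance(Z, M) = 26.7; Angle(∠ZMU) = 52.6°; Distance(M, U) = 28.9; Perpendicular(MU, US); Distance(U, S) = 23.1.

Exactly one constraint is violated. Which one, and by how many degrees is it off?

Perpendicular(MU, US) — off by 3.00°.

Z = (0.00, 0.00) ✓; ZM at 4.500° ✓; |ZM| = 26.70 ✓; ∠ZMU = 52.60° ✓; |MU| = 28.90 ✓; ∠(MU, US) = 87.00° ✗; |US| = 23.10 ✓.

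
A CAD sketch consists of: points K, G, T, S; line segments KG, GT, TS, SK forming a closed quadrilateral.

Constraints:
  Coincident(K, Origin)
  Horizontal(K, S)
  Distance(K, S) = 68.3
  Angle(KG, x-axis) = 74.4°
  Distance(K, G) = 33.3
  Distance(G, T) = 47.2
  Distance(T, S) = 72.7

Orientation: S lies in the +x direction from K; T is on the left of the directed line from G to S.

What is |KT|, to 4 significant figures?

78.45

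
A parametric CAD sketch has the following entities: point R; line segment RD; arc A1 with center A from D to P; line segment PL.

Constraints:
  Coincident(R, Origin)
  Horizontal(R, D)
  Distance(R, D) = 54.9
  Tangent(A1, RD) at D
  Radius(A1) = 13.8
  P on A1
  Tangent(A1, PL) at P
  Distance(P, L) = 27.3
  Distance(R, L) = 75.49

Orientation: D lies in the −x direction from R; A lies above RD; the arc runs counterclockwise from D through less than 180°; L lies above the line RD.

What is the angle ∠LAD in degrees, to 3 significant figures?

167°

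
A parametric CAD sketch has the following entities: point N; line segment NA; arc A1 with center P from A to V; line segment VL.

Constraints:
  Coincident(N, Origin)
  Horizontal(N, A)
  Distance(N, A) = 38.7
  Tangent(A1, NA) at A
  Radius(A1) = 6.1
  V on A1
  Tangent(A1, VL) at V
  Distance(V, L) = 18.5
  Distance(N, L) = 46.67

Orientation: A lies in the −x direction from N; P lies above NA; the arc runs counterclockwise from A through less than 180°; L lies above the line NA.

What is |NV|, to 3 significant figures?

33.9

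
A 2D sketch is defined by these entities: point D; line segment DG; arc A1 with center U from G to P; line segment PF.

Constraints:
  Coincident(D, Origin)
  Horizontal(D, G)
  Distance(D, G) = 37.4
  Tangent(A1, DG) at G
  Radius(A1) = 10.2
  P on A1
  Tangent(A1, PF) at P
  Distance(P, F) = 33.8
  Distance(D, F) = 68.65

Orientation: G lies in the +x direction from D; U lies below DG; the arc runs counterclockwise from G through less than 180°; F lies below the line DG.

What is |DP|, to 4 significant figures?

35.26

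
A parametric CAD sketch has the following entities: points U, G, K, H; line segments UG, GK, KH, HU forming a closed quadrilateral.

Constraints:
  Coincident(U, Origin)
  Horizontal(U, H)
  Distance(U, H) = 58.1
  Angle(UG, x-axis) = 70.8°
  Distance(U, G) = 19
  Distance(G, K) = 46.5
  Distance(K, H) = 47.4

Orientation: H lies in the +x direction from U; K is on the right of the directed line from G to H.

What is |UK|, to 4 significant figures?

32.83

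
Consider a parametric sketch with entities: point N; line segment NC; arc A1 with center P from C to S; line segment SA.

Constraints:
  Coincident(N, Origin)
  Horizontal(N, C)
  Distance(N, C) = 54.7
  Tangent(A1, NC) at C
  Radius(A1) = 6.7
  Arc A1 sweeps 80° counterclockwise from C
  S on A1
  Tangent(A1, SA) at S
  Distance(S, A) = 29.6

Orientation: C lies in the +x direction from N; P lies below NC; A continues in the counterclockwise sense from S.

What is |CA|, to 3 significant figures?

36.6

N is at the origin; N and C share the same y with |NC| = 54.7 and C on the +x side, so C = (54.7, 0.00). The tangent condition forces PC to be normal to NC, so P = C + (0, -6.7) = (54.7, -6.70). On A1, C sits at bearing 90° from P; an 80° counterclockwise sweep puts S at bearing 170°, so S = P + 6.7·(cos 170°, sin 170°) = (48.1, -5.54). A1 meets SA tangentially, so PS is at right angles to SA, so SA runs along (−sin 170°, cos 170°); with |SA| = 29.6, A = (43.0, -34.7). Then |CA| = |A − C| = 36.6.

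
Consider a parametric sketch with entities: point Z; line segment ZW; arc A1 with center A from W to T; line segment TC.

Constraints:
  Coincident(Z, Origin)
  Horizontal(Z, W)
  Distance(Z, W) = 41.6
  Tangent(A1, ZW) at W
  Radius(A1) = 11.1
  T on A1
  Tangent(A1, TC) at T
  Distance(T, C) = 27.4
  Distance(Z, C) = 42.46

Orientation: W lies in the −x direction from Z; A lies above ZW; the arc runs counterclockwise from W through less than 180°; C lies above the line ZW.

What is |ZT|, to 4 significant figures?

31.96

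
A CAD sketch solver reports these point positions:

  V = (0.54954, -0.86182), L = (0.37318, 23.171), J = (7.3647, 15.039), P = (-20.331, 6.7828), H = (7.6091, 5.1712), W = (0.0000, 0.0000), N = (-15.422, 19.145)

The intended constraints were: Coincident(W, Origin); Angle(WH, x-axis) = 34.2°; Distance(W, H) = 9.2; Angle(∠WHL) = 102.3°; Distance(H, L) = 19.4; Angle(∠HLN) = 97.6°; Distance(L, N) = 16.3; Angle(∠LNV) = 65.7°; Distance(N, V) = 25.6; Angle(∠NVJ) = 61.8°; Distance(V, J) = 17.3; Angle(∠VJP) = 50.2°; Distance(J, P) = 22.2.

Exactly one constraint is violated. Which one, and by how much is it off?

Distance(J, P) = 22.2 — off by 6.70.

W = (0.00, 0.00) ✓; WH at 34.20° ✓; |WH| = 9.200 ✓; ∠WHL = 102.3° ✓; |HL| = 19.40 ✓; ∠HLN = 97.60° ✓; |LN| = 16.30 ✓; ∠LNV = 65.70° ✓; |NV| = 25.60 ✓; ∠NVJ = 61.80° ✓; |VJ| = 17.30 ✓; ∠VJP = 50.20° ✓; |JP| = 28.90 ✗.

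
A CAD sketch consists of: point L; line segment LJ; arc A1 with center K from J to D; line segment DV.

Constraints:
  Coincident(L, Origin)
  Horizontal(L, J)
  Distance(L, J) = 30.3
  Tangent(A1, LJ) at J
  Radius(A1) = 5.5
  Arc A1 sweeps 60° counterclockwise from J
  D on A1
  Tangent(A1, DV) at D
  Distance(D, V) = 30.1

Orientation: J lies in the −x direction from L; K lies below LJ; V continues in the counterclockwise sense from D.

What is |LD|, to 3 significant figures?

35.2

L is at the origin; LJ is horizontal with |LJ| = 30.3 and J on the −x side, so J = (-30.3, 0.00). A1 meets LJ tangentially, so KJ is at right angles to LJ, so K = J + (0, -5.5) = (-30.3, -5.50). On A1, J sits at bearing 90° from K; a 60° counterclockwise sweep puts D at bearing 150°, so D = K + 5.5·(cos 150°, sin 150°) = (-35.1, -2.75). Then |LD| = |D − L| = 35.2.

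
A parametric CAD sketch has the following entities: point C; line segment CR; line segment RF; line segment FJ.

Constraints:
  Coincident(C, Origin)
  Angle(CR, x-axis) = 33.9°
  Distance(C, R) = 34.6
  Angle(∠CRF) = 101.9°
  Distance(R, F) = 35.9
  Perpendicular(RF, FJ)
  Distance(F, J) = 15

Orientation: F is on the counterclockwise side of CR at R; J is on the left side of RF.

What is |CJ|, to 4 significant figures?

46.98

C is at the origin; CR runs at 33.9° with length 34.6, so R = 34.6·(cos 33.9°, sin 33.9°) = (28.72, 19.30). ∠CRF = 101.9°, so RF runs at 33.9° + (180° − 101.9°) = 112.0° from the x-axis; with |RF| = 35.9, F = R + 35.9·(cos 112.0°, sin 112.0°) = (15.27, 52.58). The perpendicularity gives FJ at right angles to RF; with |FJ| = 15.0 on the left of RF, J = F + 15.0·(-0.9272, -0.3746) = (1.362, 46.96). Then |CJ| = |J − C| = 46.98.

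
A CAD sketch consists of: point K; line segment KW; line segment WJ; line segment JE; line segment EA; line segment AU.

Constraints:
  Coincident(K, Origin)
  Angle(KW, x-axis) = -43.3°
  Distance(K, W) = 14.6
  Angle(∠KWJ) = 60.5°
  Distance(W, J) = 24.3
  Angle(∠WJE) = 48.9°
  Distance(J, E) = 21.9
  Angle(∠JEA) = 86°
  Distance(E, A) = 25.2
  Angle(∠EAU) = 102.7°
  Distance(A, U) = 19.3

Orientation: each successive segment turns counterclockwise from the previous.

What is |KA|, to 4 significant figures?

20.61

K is at the origin; KW runs at -43.3° with length 14.6, so W = (10.63, -10.01). ∠KWJ = 60.5° gives WJ at 76.20° from the x-axis; with |WJ| = 24.3, J = (16.42, 13.59). ∠WJE = 48.9° gives JE at -152.7° from the x-axis; with |JE| = 21.9, E = (-3.039, 3.541). ∠JEA = 86.0° gives EA at -58.70° from the x-axis; with |EA| = 25.2, A = (10.05, -17.99). Then |KA| = |A − K| = 20.61.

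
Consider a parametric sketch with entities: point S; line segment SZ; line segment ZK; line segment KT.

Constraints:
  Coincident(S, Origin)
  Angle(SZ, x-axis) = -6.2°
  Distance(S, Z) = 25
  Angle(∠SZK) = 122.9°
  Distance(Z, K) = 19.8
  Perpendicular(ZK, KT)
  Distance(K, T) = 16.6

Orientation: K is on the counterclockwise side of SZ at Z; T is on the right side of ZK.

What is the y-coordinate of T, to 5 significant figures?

2.1965

S is at the origin; SZ runs at -6.2° with length 25.0, so Z = 25.0·(cos -6.2°, sin -6.2°) = (24.854, -2.7000). ∠SZK = 122.9°, so ZK runs at -6.2° + (180° − 122.9°) = 50.900° from the x-axis; with |ZK| = 19.8, K = Z + 19.8·(cos 50.900°, sin 50.900°) = (37.341, 12.666). The perpendicularity gives KT at right angles to ZK; with |KT| = 16.6 on the right of ZK, T = K + 16.6·(0.77605, -0.63068) = (50.224, 2.1965). So T.y = 2.1965.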